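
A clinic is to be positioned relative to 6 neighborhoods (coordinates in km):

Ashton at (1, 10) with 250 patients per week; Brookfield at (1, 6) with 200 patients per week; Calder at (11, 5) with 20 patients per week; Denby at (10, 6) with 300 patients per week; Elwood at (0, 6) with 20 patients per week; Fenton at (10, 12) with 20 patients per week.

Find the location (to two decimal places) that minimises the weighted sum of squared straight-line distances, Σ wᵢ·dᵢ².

(4.78, 7.36)

The minimiser of Σwᵢ‖p−pᵢ‖² is the weighted centroid p* = (Σwᵢpᵢ)/(Σwᵢ).
Σwᵢ = 810.
Σwᵢxᵢ = 250·1 + 200·1 + 20·11 + 300·10 + 20·0 + 20·10 = 3870.
Σwᵢyᵢ = 250·10 + 200·6 + 20·5 + 300·6 + 20·6 + 20·12 = 5960.
x* = 3870/810 = 4.78, y* = 5960/810 = 7.36.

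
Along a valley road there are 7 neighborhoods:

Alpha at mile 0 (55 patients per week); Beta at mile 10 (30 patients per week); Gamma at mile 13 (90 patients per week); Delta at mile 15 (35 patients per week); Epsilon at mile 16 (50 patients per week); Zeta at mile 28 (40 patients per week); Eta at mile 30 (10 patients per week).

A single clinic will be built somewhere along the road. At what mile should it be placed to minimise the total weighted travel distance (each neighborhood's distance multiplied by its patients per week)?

For a sum of weighted absolute distances on a line, the optimum is the weighted median (not the mean). Total weight W = 310; half-weight = 155.
Sort by position and accumulate weight:
  mile 0 (Alpha, w=55) → cum 55
  mile 10 (Beta, w=30) → cum 85
  mile 13 (Gamma, w=90) → cum 175  ≥ 155 → median here
  mile 15 (Delta, w=35) → cum 210
  mile 16 (Epsilon, w=50) → cum 260
  mile 28 (Zeta, w=40) → cum 300
  mile 30 (Eta, w=10) → cum 310
Optimal location: mile 13.

x = 13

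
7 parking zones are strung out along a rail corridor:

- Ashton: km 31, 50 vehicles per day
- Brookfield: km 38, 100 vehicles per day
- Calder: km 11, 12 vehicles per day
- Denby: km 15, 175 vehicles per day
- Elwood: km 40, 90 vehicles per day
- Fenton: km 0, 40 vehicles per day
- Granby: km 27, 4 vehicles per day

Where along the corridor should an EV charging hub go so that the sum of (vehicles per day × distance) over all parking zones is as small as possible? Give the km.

For a sum of weighted absolute distances on a line, the optimum is the weighted median (not the mean). Total weight W = 471; half-weight = 235.5.
Sort by position and accumulate weight:
  km 0 (Fenton, w=40) → cum 40
  km 11 (Calder, w=12) → cum 52
  km 15 (Denby, w=175) → cum 227
  km 27 (Granby, w=4) → cum 231
  km 31 (Ashton, w=50) → cum 281  ≥ 235.5 → median here
  km 38 (Brookfield, w=100) → cum 381
  km 40 (Elwood, w=90) → cum 471
Optimal location: km 31.

x = 31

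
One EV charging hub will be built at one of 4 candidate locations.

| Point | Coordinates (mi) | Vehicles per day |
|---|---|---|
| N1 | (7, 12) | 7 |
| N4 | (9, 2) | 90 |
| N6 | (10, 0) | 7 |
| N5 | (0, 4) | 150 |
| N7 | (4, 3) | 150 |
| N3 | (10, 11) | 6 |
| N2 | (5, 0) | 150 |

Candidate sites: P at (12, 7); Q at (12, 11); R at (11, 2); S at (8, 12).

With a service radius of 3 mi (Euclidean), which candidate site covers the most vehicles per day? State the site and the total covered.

Coverage radius r = 3 mi; a point is covered iff (Δx)²+(Δy)² ≤ 3² = 9.
  P (12, 7): covers {none} → 0
  Q (12, 11): covers {N3} → 6
  R (11, 2): covers {N4, N6} → 97
  S (8, 12): covers {N1, N3} → 13
Maximum coverage at R: 97 vehicles per day.

R, covering 97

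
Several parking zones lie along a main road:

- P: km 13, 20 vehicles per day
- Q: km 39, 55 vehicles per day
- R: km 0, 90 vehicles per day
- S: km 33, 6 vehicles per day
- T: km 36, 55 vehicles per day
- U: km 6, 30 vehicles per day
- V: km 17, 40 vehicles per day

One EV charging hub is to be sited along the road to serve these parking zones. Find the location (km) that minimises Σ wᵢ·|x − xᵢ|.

x = 17

For a sum of weighted absolute distances on a line, the optimum is the weighted median (not the mean). Total weight W = 296; half-weight = 148.
Sort by position and accumulate weight:
  km 0 (R, w=90) → cum 90
  km 6 (U, w=30) → cum 120
  km 13 (P, w=20) → cum 140
  km 17 (V, w=40) → cum 180  ≥ 148 → median here
  km 33 (S, w=6) → cum 186
  km 36 (T, w=55) → cum 241
  km 39 (Q, w=55) → cum 296
Optimal location: km 17.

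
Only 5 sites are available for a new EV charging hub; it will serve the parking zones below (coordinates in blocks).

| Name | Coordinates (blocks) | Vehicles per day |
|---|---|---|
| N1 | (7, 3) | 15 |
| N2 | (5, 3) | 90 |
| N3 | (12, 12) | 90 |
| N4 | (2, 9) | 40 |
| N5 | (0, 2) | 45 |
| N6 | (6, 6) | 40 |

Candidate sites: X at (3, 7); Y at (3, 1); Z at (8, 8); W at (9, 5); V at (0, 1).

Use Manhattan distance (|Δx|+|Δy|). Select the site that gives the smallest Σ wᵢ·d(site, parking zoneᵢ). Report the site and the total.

X, total 2560 blocks

Total weighted distance at each candidate:
  X (3, 7): total = 2560
  Y (3, 1): total = 3110
  Z (8, 8): total = 2600
  W (9, 5): total = 2640
  V (0, 1): total = 3720
Minimum is at X with total 2560 blocks.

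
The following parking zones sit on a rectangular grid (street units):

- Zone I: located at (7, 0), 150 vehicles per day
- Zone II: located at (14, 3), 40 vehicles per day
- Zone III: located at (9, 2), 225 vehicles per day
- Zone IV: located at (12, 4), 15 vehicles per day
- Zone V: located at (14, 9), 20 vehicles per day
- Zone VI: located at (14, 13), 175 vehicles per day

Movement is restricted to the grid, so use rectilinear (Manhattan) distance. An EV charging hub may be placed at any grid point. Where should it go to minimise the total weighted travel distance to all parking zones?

Manhattan distance separates: Σwᵢ(|x−xᵢ|+|y−yᵢ|) = Σwᵢ|x−xᵢ| + Σwᵢ|y−yᵢ|, so x and y are optimised independently as 1-D weighted medians.
Total weight W = 625; half = 312.5.
x-coordinate, sorted with cumulative weight:
  x=7 (Zone I, w=150) cum 150
  x=9 (Zone III, w=225) cum 375  ← median
  x=12 (Zone IV, w=15) cum 390
  x=14 (Zone II, w=40) cum 430
  x=14 (Zone V, w=20) cum 450
  x=14 (Zone VI, w=175) cum 625
⇒ x* = 9
y-coordinate, sorted with cumulative weight:
  y=0 (Zone I, w=150) cum 150
  y=2 (Zone III, w=225) cum 375  ← median
  y=3 (Zone II, w=40) cum 415
  y=4 (Zone IV, w=15) cum 430
  y=9 (Zone V, w=20) cum 450
  y=13 (Zone VI, w=175) cum 625
⇒ y* = 2

(9, 2)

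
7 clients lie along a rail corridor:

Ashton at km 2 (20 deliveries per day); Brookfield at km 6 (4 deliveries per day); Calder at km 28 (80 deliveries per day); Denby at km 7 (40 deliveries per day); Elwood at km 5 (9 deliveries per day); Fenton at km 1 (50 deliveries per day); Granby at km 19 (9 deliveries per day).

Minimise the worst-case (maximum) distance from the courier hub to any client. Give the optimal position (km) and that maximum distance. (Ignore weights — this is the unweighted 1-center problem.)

The 1-center on a line is the midpoint of the two extreme points: leftmost at 1, rightmost at 28.
Optimal location = (1 + 28)/2 = 14.5; maximum distance = (28 − 1)/2 = 13.5.

location 14.5, max distance 13.5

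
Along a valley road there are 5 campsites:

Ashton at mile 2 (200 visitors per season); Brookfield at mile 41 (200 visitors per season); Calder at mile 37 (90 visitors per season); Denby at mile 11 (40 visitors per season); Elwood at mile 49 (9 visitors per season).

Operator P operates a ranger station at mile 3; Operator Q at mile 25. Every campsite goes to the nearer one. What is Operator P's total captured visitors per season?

The indifferent point is the midpoint (3+25)/2 = 14; campsites left of it (closer to Operator P at 3) go to Operator P, those right go to Operator Q.
  Ashton at 2 (w=200) → Operator P
  Denby at 11 (w=40) → Operator P
  Calder at 37 (w=90) → Operator Q
  Brookfield at 41 (w=200) → Operator Q
  Elwood at 49 (w=9) → Operator Q
Operator P captures 240; Operator Q captures 299.

240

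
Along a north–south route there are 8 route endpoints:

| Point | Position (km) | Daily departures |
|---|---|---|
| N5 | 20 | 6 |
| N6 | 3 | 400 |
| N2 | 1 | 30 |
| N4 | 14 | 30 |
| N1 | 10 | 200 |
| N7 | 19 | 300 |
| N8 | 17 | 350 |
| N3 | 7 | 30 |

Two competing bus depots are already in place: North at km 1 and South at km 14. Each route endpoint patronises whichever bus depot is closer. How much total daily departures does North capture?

460

The indifferent point is the midpoint (1+14)/2 = 7.5; route endpoints left of it (closer to North at 1) go to North, those right go to South.
  N2 at 1 (w=30) → North
  N6 at 3 (w=400) → North
  N3 at 7 (w=30) → North
  N1 at 10 (w=200) → South
  N4 at 14 (w=30) → South
  N8 at 17 (w=350) → South
  N7 at 19 (w=300) → South
  N5 at 20 (w=6) → South
North captures 460; South captures 886.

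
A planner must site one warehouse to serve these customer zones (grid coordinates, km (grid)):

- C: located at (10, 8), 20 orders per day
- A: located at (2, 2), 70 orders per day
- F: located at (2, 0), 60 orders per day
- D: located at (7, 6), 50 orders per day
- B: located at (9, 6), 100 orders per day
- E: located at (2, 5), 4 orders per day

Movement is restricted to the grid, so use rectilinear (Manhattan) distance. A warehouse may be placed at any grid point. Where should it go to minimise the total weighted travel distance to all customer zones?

Manhattan distance separates: Σwᵢ(|x−xᵢ|+|y−yᵢ|) = Σwᵢ|x−xᵢ| + Σwᵢ|y−yᵢ|, so x and y are optimised independently as 1-D weighted medians.
Total weight W = 304; half = 152.
x-coordinate, sorted with cumulative weight:
  x=2 (A, w=70) cum 70
  x=2 (F, w=60) cum 130
  x=2 (E, w=4) cum 134
  x=7 (D, w=50) cum 184  ← median
  x=9 (B, w=100) cum 284
  x=10 (C, w=20) cum 304
⇒ x* = 7
y-coordinate, sorted with cumulative weight:
  y=0 (F, w=60) cum 60
  y=2 (A, w=70) cum 130
  y=5 (E, w=4) cum 134
  y=6 (D, w=50) cum 184  ← median
  y=6 (B, w=100) cum 284
  y=8 (C, w=20) cum 304
⇒ y* = 6

(7, 6)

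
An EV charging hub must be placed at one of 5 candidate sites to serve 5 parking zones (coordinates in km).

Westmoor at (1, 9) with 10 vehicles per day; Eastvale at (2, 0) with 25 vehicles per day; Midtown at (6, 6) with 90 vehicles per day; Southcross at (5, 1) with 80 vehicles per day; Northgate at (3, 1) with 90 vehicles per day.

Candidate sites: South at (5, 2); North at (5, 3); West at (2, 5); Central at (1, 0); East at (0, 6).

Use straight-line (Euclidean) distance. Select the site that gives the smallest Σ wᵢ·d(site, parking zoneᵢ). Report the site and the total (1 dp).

South, total 823.1 km

Total weighted distance at each candidate:
  South (5, 2): total = 823.1
  North (5, 3): total = 877.3
  West (2, 5): total = 1308.4
  Central (1, 0): total = 1349.0
  East (0, 6): total = 1820.2
Minimum is at South with total 823.1 km.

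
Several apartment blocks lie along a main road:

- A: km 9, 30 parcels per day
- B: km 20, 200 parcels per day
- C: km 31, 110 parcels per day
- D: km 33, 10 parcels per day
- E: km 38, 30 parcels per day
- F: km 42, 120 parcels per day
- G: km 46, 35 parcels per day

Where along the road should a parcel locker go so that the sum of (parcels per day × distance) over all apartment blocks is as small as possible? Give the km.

For a sum of weighted absolute distances on a line, the optimum is the weighted median (not the mean). Total weight W = 535; half-weight = 267.5.
Sort by position and accumulate weight:
  km 9 (A, w=30) → cum 30
  km 20 (B, w=200) → cum 230
  km 31 (C, w=110) → cum 340  ≥ 267.5 → median here
  km 33 (D, w=10) → cum 350
  km 38 (E, w=30) → cum 380
  km 42 (F, w=120) → cum 500
  km 46 (G, w=35) → cum 535
Optimal location: km 31.

x = 31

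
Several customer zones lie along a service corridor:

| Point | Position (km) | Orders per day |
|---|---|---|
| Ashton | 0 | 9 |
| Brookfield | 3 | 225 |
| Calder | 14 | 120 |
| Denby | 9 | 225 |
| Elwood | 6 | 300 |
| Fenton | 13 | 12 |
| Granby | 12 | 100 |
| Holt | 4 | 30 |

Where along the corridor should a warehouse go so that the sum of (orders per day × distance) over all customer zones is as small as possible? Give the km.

For a sum of weighted absolute distances on a line, the optimum is the weighted median (not the mean). Total weight W = 1021; half-weight = 510.5.
Sort by position and accumulate weight:
  km 0 (Ashton, w=9) → cum 9
  km 3 (Brookfield, w=225) → cum 234
  km 4 (Holt, w=30) → cum 264
  km 6 (Elwood, w=300) → cum 564  ≥ 510.5 → median here
  km 9 (Denby, w=225) → cum 789
  km 12 (Granby, w=100) → cum 889
  km 13 (Fenton, w=12) → cum 901
  km 14 (Calder, w=120) → cum 1021
Optimal location: km 6.

x = 6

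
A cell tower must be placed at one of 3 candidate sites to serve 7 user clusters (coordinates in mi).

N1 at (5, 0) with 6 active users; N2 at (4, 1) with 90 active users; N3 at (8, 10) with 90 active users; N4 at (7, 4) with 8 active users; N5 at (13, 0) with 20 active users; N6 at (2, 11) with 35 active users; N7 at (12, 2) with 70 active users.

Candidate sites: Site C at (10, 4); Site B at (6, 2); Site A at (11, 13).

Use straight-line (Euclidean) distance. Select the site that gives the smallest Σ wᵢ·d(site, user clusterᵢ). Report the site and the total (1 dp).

Site B, total 1885.0 mi

Total weighted distance at each candidate:
  Site C (10, 4): total = 1905.4
  Site B (6, 2): total = 1885.0
  Site A (11, 13): total = 3155.8
Minimum is at Site B with total 1885.0 mi.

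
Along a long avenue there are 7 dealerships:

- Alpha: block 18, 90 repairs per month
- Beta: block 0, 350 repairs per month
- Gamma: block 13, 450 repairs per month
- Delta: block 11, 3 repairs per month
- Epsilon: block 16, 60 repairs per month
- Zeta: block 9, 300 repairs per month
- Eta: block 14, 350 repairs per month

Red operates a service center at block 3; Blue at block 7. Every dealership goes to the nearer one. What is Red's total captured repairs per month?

350

The indifferent point is the midpoint (3+7)/2 = 5; dealerships left of it (closer to Red at 3) go to Red, those right go to Blue.
  Beta at 0 (w=350) → Red
  Zeta at 9 (w=300) → Blue
  Delta at 11 (w=3) → Blue
  Gamma at 13 (w=450) → Blue
  Eta at 14 (w=350) → Blue
  Epsilon at 16 (w=60) → Blue
  Alpha at 18 (w=90) → Blue
Red captures 350; Blue captures 1253.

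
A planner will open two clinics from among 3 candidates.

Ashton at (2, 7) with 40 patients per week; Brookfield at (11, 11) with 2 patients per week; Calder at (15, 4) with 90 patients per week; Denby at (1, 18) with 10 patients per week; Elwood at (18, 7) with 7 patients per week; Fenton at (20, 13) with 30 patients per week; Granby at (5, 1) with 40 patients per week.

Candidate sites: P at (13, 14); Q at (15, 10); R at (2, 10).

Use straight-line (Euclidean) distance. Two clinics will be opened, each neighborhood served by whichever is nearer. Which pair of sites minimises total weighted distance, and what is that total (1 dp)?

Evaluate every pair (each demand assigned to the nearer of the two):
  {Q, R}: total = 1333.0
  {P, R}: total = 1777.5
  {P, Q}: total = 1938.0
Best pair: {Q, R} with total 1333.0.

{Q, R}, total 1333.0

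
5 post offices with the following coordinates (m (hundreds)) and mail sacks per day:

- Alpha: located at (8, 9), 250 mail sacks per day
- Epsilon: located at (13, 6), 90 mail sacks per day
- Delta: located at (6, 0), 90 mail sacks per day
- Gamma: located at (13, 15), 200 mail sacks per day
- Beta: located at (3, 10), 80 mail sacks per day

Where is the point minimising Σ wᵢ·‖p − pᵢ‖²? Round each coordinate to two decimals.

The minimiser of Σwᵢ‖p−pᵢ‖² is the weighted centroid p* = (Σwᵢpᵢ)/(Σwᵢ).
Σwᵢ = 710.
Σwᵢxᵢ = 250·8 + 90·13 + 90·6 + 200·13 + 80·3 = 6550.
Σwᵢyᵢ = 250·9 + 90·6 + 90·0 + 200·15 + 80·10 = 6590.
x* = 6550/710 = 9.23, y* = 6590/710 = 9.28.

(9.23, 9.28)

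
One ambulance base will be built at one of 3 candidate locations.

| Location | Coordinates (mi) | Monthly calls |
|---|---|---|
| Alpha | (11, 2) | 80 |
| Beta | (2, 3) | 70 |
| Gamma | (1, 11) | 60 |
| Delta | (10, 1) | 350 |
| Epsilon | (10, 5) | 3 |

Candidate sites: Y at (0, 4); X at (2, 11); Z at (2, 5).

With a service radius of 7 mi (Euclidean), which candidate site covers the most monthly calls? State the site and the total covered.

Coverage radius r = 7 mi; a point is covered iff (Δx)²+(Δy)² ≤ 7² = 49.
  Y (0, 4): covers {Beta} → 70
  X (2, 11): covers {Gamma} → 60
  Z (2, 5): covers {Beta, Gamma} → 130
Maximum coverage at Z: 130 monthly calls.

Z, covering 130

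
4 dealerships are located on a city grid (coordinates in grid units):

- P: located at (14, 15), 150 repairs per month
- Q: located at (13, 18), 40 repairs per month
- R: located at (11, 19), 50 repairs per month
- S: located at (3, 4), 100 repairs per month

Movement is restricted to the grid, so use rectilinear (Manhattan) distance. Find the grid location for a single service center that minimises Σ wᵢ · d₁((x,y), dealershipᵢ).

(13, 15)

Manhattan distance separates: Σwᵢ(|x−xᵢ|+|y−yᵢ|) = Σwᵢ|x−xᵢ| + Σwᵢ|y−yᵢ|, so x and y are optimised independently as 1-D weighted medians.
Total weight W = 340; half = 170.
x-coordinate, sorted with cumulative weight:
  x=3 (S, w=100) cum 100
  x=11 (R, w=50) cum 150
  x=13 (Q, w=40) cum 190  ← median
  x=14 (P, w=150) cum 340
⇒ x* = 13
y-coordinate, sorted with cumulative weight:
  y=4 (S, w=100) cum 100
  y=15 (P, w=150) cum 250  ← median
  y=18 (Q, w=40) cum 290
  y=19 (R, w=50) cum 340
⇒ y* = 15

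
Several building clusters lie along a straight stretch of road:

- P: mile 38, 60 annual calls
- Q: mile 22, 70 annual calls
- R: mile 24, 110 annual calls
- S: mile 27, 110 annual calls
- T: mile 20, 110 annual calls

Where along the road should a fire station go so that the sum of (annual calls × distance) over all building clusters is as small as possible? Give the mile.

For a sum of weighted absolute distances on a line, the optimum is the weighted median (not the mean). Total weight W = 460; half-weight = 230.
Sort by position and accumulate weight:
  mile 20 (T, w=110) → cum 110
  mile 22 (Q, w=70) → cum 180
  mile 24 (R, w=110) → cum 290  ≥ 230 → median here
  mile 27 (S, w=110) → cum 400
  mile 38 (P, w=60) → cum 460
Optimal location: mile 24.

x = 24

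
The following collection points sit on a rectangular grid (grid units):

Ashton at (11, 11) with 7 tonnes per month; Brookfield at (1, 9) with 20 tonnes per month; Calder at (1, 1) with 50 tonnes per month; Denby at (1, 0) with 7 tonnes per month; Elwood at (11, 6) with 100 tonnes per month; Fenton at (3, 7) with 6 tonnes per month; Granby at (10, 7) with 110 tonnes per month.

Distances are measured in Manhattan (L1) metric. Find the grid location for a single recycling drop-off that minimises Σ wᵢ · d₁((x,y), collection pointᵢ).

(10, 6)

Manhattan distance separates: Σwᵢ(|x−xᵢ|+|y−yᵢ|) = Σwᵢ|x−xᵢ| + Σwᵢ|y−yᵢ|, so x and y are optimised independently as 1-D weighted medians.
Total weight W = 300; half = 150.
x-coordinate, sorted with cumulative weight:
  x=1 (Brookfield, w=20) cum 20
  x=1 (Calder, w=50) cum 70
  x=1 (Denby, w=7) cum 77
  x=3 (Fenton, w=6) cum 83
  x=10 (Granby, w=110) cum 193  ← median
  x=11 (Ashton, w=7) cum 200
  x=11 (Elwood, w=100) cum 300
⇒ x* = 10
y-coordinate, sorted with cumulative weight:
  y=0 (Denby, w=7) cum 7
  y=1 (Calder, w=50) cum 57
  y=6 (Elwood, w=100) cum 157  ← median
  y=7 (Fenton, w=6) cum 163
  y=7 (Granby, w=110) cum 273
  y=9 (Brookfield, w=20) cum 293
  y=11 (Ashton, w=7) cum 300
⇒ y* = 6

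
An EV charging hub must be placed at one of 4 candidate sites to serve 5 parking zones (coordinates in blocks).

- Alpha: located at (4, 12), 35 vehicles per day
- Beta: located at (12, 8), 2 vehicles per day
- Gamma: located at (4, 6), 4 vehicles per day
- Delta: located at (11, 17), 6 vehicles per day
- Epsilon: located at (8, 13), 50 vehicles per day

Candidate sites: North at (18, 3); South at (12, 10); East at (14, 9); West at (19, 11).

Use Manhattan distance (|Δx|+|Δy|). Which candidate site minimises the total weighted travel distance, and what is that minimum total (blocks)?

Total weighted distance at each candidate:
  North (18, 3): total = 2021
  South (12, 10): total = 800
  East (14, 9): total = 1079
  West (19, 11): total = 1394
Minimum is at South with total 800 blocks.

South, total 800 blocks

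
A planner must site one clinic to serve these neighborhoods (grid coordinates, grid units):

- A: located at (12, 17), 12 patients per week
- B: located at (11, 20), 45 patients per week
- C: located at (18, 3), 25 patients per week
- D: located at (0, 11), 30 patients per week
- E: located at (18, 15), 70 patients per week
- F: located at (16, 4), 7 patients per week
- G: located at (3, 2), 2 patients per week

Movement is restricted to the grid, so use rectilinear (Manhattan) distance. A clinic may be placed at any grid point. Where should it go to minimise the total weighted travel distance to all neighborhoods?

Manhattan distance separates: Σwᵢ(|x−xᵢ|+|y−yᵢ|) = Σwᵢ|x−xᵢ| + Σwᵢ|y−yᵢ|, so x and y are optimised independently as 1-D weighted medians.
Total weight W = 191; half = 95.5.
x-coordinate, sorted with cumulative weight:
  x=0 (D, w=30) cum 30
  x=3 (G, w=2) cum 32
  x=11 (B, w=45) cum 77
  x=12 (A, w=12) cum 89
  x=16 (F, w=7) cum 96  ← median
  x=18 (C, w=25) cum 121
  x=18 (E, w=70) cum 191
⇒ x* = 16
y-coordinate, sorted with cumulative weight:
  y=2 (G, w=2) cum 2
  y=3 (C, w=25) cum 27
  y=4 (F, w=7) cum 34
  y=11 (D, w=30) cum 64
  y=15 (E, w=70) cum 134  ← median
  y=17 (A, w=12) cum 146
  y=20 (B, w=45) cum 191
⇒ y* = 15

(16, 15)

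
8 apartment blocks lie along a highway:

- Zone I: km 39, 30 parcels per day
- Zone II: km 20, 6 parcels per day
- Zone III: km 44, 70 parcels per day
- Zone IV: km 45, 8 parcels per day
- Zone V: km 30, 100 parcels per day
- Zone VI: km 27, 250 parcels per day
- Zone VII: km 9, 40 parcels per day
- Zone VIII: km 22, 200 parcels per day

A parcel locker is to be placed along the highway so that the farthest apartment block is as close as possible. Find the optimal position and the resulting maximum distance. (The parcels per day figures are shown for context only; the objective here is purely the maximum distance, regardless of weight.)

location 27, max distance 18

The 1-center on a line is the midpoint of the two extreme points: leftmost at 9, rightmost at 45.
Optimal location = (9 + 45)/2 = 27; maximum distance = (45 − 9)/2 = 18.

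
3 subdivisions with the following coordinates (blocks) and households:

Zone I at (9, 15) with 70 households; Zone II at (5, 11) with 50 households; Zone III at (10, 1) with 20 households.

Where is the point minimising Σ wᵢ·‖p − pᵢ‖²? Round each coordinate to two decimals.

(7.71, 11.57)

The minimiser of Σwᵢ‖p−pᵢ‖² is the weighted centroid p* = (Σwᵢpᵢ)/(Σwᵢ).
Σwᵢ = 140.
Σwᵢxᵢ = 70·9 + 50·5 + 20·10 = 1080.
Σwᵢyᵢ = 70·15 + 50·11 + 20·1 = 1620.
x* = 1080/140 = 7.71, y* = 1620/140 = 11.57.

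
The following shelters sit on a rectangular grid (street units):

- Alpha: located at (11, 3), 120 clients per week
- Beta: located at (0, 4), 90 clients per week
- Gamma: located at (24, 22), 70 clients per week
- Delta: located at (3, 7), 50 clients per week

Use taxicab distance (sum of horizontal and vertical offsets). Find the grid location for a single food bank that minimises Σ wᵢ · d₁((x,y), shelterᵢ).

(11, 4)

Manhattan distance separates: Σwᵢ(|x−xᵢ|+|y−yᵢ|) = Σwᵢ|x−xᵢ| + Σwᵢ|y−yᵢ|, so x and y are optimised independently as 1-D weighted medians.
Total weight W = 330; half = 165.
x-coordinate, sorted with cumulative weight:
  x=0 (Beta, w=90) cum 90
  x=3 (Delta, w=50) cum 140
  x=11 (Alpha, w=120) cum 260  ← median
  x=24 (Gamma, w=70) cum 330
⇒ x* = 11
y-coordinate, sorted with cumulative weight:
  y=3 (Alpha, w=120) cum 120
  y=4 (Beta, w=90) cum 210  ← median
  y=7 (Delta, w=50) cum 260
  y=22 (Gamma, w=70) cum 330
⇒ y* = 4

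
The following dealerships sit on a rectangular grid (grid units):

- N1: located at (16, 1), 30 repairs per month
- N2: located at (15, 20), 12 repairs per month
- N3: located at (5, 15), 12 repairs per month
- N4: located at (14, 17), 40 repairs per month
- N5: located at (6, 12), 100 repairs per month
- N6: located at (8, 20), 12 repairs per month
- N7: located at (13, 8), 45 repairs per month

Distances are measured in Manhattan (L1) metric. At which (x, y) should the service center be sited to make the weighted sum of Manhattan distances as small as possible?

(13, 12)

Manhattan distance separates: Σwᵢ(|x−xᵢ|+|y−yᵢ|) = Σwᵢ|x−xᵢ| + Σwᵢ|y−yᵢ|, so x and y are optimised independently as 1-D weighted medians.
Total weight W = 251; half = 125.5.
x-coordinate, sorted with cumulative weight:
  x=5 (N3, w=12) cum 12
  x=6 (N5, w=100) cum 112
  x=8 (N6, w=12) cum 124
  x=13 (N7, w=45) cum 169  ← median
  x=14 (N4, w=40) cum 209
  x=15 (N2, w=12) cum 221
  x=16 (N1, w=30) cum 251
⇒ x* = 13
y-coordinate, sorted with cumulative weight:
  y=1 (N1, w=30) cum 30
  y=8 (N7, w=45) cum 75
  y=12 (N5, w=100) cum 175  ← median
  y=15 (N3, w=12) cum 187
  y=17 (N4, w=40) cum 227
  y=20 (N2, w=12) cum 239
  y=20 (N6, w=12) cum 251
⇒ y* = 12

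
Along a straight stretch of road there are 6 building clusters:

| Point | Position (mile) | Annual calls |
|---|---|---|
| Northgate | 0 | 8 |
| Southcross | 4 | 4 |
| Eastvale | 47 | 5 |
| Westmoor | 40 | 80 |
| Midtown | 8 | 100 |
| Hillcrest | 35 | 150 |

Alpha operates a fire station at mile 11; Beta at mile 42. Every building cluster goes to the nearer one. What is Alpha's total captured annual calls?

112

The indifferent point is the midpoint (11+42)/2 = 26.5; building clusters left of it (closer to Alpha at 11) go to Alpha, those right go to Beta.
  Northgate at 0 (w=8) → Alpha
  Southcross at 4 (w=4) → Alpha
  Midtown at 8 (w=100) → Alpha
  Hillcrest at 35 (w=150) → Beta
  Westmoor at 40 (w=80) → Beta
  Eastvale at 47 (w=5) → Beta
Alpha captures 112; Beta captures 235.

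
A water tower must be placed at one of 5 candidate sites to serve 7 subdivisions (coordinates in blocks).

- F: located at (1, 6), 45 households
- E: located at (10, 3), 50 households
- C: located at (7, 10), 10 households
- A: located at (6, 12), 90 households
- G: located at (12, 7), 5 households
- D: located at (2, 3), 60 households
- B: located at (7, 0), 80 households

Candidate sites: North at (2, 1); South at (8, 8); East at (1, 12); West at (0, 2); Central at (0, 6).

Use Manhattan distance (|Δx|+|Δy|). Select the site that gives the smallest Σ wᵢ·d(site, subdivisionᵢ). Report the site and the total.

Total weighted distance at each candidate:
  North (2, 1): total = 2940
  South (8, 8): total = 2730
  East (1, 12): total = 3820
  West (0, 2): total = 3350
  Central (0, 6): total = 3290
Minimum is at South with total 2730 blocks.

South, total 2730 blocks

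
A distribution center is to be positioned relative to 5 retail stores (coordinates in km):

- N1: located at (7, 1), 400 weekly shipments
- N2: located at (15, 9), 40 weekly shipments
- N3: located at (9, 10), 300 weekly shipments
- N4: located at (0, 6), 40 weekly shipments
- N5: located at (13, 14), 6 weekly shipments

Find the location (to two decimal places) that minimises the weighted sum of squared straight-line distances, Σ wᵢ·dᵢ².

(7.86, 5.20)

The minimiser of Σwᵢ‖p−pᵢ‖² is the weighted centroid p* = (Σwᵢpᵢ)/(Σwᵢ).
Σwᵢ = 786.
Σwᵢxᵢ = 400·7 + 40·15 + 300·9 + 40·0 + 6·13 = 6178.
Σwᵢyᵢ = 400·1 + 40·9 + 300·10 + 40·6 + 6·14 = 4084.
x* = 6178/786 = 7.86, y* = 4084/786 = 5.20.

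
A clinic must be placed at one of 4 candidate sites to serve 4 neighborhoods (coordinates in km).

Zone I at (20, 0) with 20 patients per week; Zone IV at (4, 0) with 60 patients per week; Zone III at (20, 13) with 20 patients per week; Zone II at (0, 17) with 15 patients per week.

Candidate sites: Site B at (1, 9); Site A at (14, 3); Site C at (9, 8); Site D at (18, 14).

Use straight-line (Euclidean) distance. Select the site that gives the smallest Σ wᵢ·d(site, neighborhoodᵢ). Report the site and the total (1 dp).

Site C, total 1270.6 km

Total weighted distance at each candidate:
  Site B (1, 9): total = 1498.9
  Site A (14, 3): total = 1290.8
  Site C (9, 8): total = 1270.6
  Site D (18, 14): total = 1789.2
Minimum is at Site C with total 1270.6 km.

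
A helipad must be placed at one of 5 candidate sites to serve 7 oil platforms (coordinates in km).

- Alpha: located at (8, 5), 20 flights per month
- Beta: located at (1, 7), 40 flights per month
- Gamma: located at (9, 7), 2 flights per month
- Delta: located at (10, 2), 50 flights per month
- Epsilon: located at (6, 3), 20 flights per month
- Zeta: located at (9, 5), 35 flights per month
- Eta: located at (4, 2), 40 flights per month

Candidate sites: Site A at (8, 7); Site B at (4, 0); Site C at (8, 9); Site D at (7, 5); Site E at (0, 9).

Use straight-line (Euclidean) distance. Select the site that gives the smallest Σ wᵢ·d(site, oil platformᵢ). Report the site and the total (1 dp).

Total weighted distance at each candidate:
  Site A (8, 7): total = 1015.1
  Site B (4, 0): total = 1165.7
  Site C (8, 9): total = 1333.0
  Site D (7, 5): total = 775.2
  Site E (0, 9): total = 1734.0
Minimum is at Site D with total 775.2 km.

Site D, total 775.2 km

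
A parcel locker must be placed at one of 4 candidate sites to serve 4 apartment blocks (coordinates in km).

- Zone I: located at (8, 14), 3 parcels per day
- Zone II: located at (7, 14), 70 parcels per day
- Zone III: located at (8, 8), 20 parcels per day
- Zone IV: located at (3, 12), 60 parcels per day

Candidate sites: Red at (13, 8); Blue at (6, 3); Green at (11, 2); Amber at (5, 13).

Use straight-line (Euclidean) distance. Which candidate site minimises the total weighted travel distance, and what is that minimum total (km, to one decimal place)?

Amber, total 416.8 km

Total weighted distance at each candidate:
  Red (13, 8): total = 1363.6
  Blue (6, 3): total = 1483.6
  Green (11, 2): total = 1825.1
  Amber (5, 13): total = 416.8
Minimum is at Amber with total 416.8 km.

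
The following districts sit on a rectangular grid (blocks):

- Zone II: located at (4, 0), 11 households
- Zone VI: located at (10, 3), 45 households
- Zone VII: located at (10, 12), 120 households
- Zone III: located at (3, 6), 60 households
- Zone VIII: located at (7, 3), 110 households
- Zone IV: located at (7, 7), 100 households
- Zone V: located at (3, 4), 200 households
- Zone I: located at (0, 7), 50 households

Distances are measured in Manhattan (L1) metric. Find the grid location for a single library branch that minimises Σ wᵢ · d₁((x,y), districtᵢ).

(7, 4)

Manhattan distance separates: Σwᵢ(|x−xᵢ|+|y−yᵢ|) = Σwᵢ|x−xᵢ| + Σwᵢ|y−yᵢ|, so x and y are optimised independently as 1-D weighted medians.
Total weight W = 696; half = 348.
x-coordinate, sorted with cumulative weight:
  x=0 (Zone I, w=50) cum 50
  x=3 (Zone III, w=60) cum 110
  x=3 (Zone V, w=200) cum 310
  x=4 (Zone II, w=11) cum 321
  x=7 (Zone VIII, w=110) cum 431  ← median
  x=7 (Zone IV, w=100) cum 531
  x=10 (Zone VI, w=45) cum 576
  x=10 (Zone VII, w=120) cum 696
⇒ x* = 7
y-coordinate, sorted with cumulative weight:
  y=0 (Zone II, w=11) cum 11
  y=3 (Zone VI, w=45) cum 56
  y=3 (Zone VIII, w=110) cum 166
  y=4 (Zone V, w=200) cum 366  ← median
  y=6 (Zone III, w=60) cum 426
  y=7 (Zone IV, w=100) cum 526
  y=7 (Zone I, w=50) cum 576
  y=12 (Zone VII, w=120) cum 696
⇒ y* = 4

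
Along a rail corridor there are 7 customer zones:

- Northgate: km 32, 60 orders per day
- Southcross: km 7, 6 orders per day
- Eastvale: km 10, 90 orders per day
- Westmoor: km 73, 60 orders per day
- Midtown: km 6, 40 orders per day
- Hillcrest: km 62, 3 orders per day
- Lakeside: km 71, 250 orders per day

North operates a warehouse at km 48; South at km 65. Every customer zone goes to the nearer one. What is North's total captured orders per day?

The indifferent point is the midpoint (48+65)/2 = 56.5; customer zones left of it (closer to North at 48) go to North, those right go to South.
  Midtown at 6 (w=40) → North
  Southcross at 7 (w=6) → North
  Eastvale at 10 (w=90) → North
  Northgate at 32 (w=60) → North
  Hillcrest at 62 (w=3) → South
  Lakeside at 71 (w=250) → South
  Westmoor at 73 (w=60) → South
North captures 196; South captures 313.

196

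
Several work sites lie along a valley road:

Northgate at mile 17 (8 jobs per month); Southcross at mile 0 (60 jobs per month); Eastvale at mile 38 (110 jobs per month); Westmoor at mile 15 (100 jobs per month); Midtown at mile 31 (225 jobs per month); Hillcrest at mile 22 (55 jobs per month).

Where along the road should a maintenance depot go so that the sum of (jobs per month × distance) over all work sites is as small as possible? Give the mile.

x = 31

For a sum of weighted absolute distances on a line, the optimum is the weighted median (not the mean). Total weight W = 558; half-weight = 279.
Sort by position and accumulate weight:
  mile 0 (Southcross, w=60) → cum 60
  mile 15 (Westmoor, w=100) → cum 160
  mile 17 (Northgate, w=8) → cum 168
  mile 22 (Hillcrest, w=55) → cum 223
  mile 31 (Midtown, w=225) → cum 448  ≥ 279 → median here
  mile 38 (Eastvale, w=110) → cum 558
Optimal location: mile 31.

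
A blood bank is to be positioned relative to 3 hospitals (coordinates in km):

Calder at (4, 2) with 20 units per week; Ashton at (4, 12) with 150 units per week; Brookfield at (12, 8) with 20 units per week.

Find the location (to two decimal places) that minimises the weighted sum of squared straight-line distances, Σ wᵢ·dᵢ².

(4.84, 10.53)

The minimiser of Σwᵢ‖p−pᵢ‖² is the weighted centroid p* = (Σwᵢpᵢ)/(Σwᵢ).
Σwᵢ = 190.
Σwᵢxᵢ = 20·4 + 150·4 + 20·12 = 920.
Σwᵢyᵢ = 20·2 + 150·12 + 20·8 = 2000.
x* = 920/190 = 4.84, y* = 2000/190 = 10.53.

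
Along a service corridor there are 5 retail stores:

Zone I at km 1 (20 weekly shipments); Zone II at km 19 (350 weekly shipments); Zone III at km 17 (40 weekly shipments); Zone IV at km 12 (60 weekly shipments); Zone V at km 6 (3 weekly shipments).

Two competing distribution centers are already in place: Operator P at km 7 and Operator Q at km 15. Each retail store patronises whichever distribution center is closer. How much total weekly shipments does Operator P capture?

23

The indifferent point is the midpoint (7+15)/2 = 11; retail stores left of it (closer to Operator P at 7) go to Operator P, those right go to Operator Q.
  Zone I at 1 (w=20) → Operator P
  Zone V at 6 (w=3) → Operator P
  Zone IV at 12 (w=60) → Operator Q
  Zone III at 17 (w=40) → Operator Q
  Zone II at 19 (w=350) → Operator Q
Operator P captures 23; Operator Q captures 450.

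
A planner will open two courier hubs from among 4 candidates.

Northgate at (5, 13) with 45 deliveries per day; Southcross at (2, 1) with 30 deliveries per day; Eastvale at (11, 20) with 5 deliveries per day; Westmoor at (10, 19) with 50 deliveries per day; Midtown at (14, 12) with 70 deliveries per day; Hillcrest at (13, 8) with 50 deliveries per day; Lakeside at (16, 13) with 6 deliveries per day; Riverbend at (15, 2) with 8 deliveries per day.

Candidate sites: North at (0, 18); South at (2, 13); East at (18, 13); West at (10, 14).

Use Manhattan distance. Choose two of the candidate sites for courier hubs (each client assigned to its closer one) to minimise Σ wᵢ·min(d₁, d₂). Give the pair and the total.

{South, West}, total 1828

Evaluate every pair (each demand assigned to the nearer of the two):
  {South, West}: total = 1828
  {East, West}: total = 2109
  {North, West}: total = 2173
  {South, East}: total = 2239
  {North, East}: total = 2609
  {North, South}: total = 3096
Best pair: {South, West} with total 1828.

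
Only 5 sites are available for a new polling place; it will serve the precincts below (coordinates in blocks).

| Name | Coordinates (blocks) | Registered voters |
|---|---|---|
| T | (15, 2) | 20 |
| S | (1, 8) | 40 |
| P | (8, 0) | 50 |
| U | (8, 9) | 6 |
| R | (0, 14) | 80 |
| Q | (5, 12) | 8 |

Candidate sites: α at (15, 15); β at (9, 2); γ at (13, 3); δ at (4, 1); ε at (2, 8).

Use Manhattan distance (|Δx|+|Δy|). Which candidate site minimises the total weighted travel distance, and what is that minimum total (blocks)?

ε, total 1858 blocks

Total weighted distance at each candidate:
  α (15, 15): total = 3662
  β (9, 2): total = 2670
  γ (13, 3): total = 3262
  δ (4, 1): total = 2418
  ε (2, 8): total = 1858
Minimum is at ε with total 1858 blocks.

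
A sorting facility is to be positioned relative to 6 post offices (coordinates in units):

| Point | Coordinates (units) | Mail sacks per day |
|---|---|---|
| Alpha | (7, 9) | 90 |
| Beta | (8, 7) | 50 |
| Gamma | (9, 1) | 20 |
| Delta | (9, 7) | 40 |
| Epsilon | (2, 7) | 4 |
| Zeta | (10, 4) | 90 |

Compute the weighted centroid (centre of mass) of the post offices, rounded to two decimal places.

The minimiser of Σwᵢ‖p−pᵢ‖² is the weighted centroid p* = (Σwᵢpᵢ)/(Σwᵢ).
Σwᵢ = 294.
Σwᵢxᵢ = 90·7 + 50·8 + 20·9 + 40·9 + 4·2 + 90·10 = 2478.
Σwᵢyᵢ = 90·9 + 50·7 + 20·1 + 40·7 + 4·7 + 90·4 = 1848.
x* = 2478/294 = 8.43, y* = 1848/294 = 6.29.

(8.43, 6.29)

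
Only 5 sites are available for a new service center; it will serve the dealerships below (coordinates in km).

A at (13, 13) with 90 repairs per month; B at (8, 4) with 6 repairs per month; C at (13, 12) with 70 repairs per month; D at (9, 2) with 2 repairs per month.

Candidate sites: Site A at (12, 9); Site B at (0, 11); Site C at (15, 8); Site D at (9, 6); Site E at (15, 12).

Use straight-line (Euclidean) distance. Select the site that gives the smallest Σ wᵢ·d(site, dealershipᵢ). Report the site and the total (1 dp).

Site E, total 428.4 km

Total weighted distance at each candidate:
  Site A (12, 9): total = 646.1
  Site B (0, 11): total = 2185.7
  Site C (15, 8): total = 863.1
  Site D (9, 6): total = 1251.8
  Site E (15, 12): total = 428.4
Minimum is at Site E with total 428.4 km.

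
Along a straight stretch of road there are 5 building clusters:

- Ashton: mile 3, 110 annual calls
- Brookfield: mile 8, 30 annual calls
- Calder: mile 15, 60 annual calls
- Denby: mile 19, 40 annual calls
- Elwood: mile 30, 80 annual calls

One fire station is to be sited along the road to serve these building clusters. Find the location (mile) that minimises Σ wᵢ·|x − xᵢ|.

x = 15

For a sum of weighted absolute distances on a line, the optimum is the weighted median (not the mean). Total weight W = 320; half-weight = 160.
Sort by position and accumulate weight:
  mile 3 (Ashton, w=110) → cum 110
  mile 8 (Brookfield, w=30) → cum 140
  mile 15 (Calder, w=60) → cum 200  ≥ 160 → median here
  mile 19 (Denby, w=40) → cum 240
  mile 30 (Elwood, w=80) → cum 320
Optimal location: mile 15.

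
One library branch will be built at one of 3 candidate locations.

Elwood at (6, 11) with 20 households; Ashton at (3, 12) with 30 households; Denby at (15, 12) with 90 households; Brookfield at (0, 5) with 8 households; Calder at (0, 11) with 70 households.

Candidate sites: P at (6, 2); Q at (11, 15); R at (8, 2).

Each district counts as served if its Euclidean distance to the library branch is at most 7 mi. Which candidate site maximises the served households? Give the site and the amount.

Coverage radius r = 7 mi; a point is covered iff (Δx)²+(Δy)² ≤ 7² = 49.
  P (6, 2): covers {Brookfield} → 8
  Q (11, 15): covers {Elwood, Denby} → 110
  R (8, 2): covers {none} → 0
Maximum coverage at Q: 110 households.

Q, covering 110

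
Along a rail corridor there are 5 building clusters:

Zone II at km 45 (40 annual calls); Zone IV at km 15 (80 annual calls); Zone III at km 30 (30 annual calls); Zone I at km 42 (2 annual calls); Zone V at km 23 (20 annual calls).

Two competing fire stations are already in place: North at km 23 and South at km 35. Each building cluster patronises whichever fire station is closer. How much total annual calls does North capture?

100

The indifferent point is the midpoint (23+35)/2 = 29; building clusters left of it (closer to North at 23) go to North, those right go to South.
  Zone IV at 15 (w=80) → North
  Zone V at 23 (w=20) → North
  Zone III at 30 (w=30) → South
  Zone I at 42 (w=2) → South
  Zone II at 45 (w=40) → South
North captures 100; South captures 72.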